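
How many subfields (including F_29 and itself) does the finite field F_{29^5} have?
F_{29^5} has 2 subfields

The subfields of F_{p^n} are exactly the fields F_{p^d} for d | n (each is the fixed field of the unique index-d subgroup of Gal(F_{p^n}/F_p) ≅ Z/nZ). The divisors of n = 5 are {1, 5}, giving 2 subfields: F_{29^1}, F_{29^5}.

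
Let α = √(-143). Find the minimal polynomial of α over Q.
m_α(x) = x^2 + 143

α satisfies α^2 + 143 = 0, so x^2 + 143 annihilates α. Since d = -143 is squarefree and ≠ 1, it is not a perfect square in Q, so x^2 + 143 has no rational root and is therefore irreducible over Q (a degree-2 polynomial over a field is irreducible iff it has no root). Hence m_α(x) = x^2 + 143.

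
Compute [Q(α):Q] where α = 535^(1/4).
[Q(α):Q] = 4

α is a root of x^4 - 535. By Eisenstein's criterion at the prime p = 5 (which divides the constant term 535 but p^2 = 25 does not, since 535 is squarefree), x^4 - 535 is irreducible over Q. Hence [Q(α):Q] = 4.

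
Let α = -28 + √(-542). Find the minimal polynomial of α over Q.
m_α(x) = x^2 + 56x + 1326

From α + 28 = √(-542), squaring gives (α + 28)^2 = -542, i.e. α^2 + 56α + 784 = -542, so α^2 + 56α + 1326 = 0. The discriminant of x^2 + 56x + 1326 is (56)^2 - 4·(1326) = 3136 - 5304 = -2168, and 4·(-542) is not a perfect square in Q since -542 is squarefree and ≠ 1. Hence x^2 + 56x + 1326 is irreducible over Q and is the minimal polynomial of α.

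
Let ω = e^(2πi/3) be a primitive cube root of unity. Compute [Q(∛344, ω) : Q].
[Q(∛344, ω) : Q] = 6

[Q(∛344):Q] = 3 (min poly x^3 - 344, irreducible since 344 is not a perfect cube). [Q(ω):Q] = 2 (min poly x^2 + x + 1). Since Q(∛344) ⊂ R and ω ∉ R, we have ω ∉ Q(∛344), so x^2 + x + 1 remains irreducible over Q(∛344) and [Q(∛344, ω) : Q(∛344)] = 2. By the tower law, [Q(∛344, ω) : Q] = 3 · 2 = 6. (In fact Q(∛344, ω) is the splitting field of x^3 - 344 over Q.)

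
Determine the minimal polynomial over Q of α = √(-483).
m_α(x) = x^2 + 483

α satisfies α^2 + 483 = 0, so x^2 + 483 annihilates α. Since d = -483 is squarefree and ≠ 1, it is not a perfect square in Q, so x^2 + 483 has no rational root and is therefore irreducible over Q (a degree-2 polynomial over a field is irreducible iff it has no root). Hence m_α(x) = x^2 + 483.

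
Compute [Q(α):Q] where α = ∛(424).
[Q(α):Q] = 3

The minimal polynomial of α is x^3 - 424, irreducible over Q since 424 is not a perfect cube (so x^3 - 424 has no rational root). Hence [Q(α):Q] = deg(m_α) = 3.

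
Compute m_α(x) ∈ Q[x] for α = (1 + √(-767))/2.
m_α(x) = x^2 - x + 192

From 2α - 1 = √(-767), squaring gives (2α - 1)^2 = -767, i.e. 4α^2 - 4α + 1 = -767, so α^2 - α + (1 + 767)/4 = 0. Since -767 ≡ 1 (mod 4), (1 + 767)/4 = 192 ∈ Z. The polynomial x^2 - x + 192 has discriminant 1 - 4·(192) = -767, which is not a perfect square in Q (d = -767 is squarefree and ≠ 1), so x^2 - x + 192 is irreducible over Q. It is the minimal polynomial of α.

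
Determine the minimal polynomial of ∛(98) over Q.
m_α(x) = x^3 - 98

α satisfies α^3 = 98, so x^3 - 98 annihilates α. By the rational root test, a rational root p/q (in lowest terms) of x^3 - 98 would satisfy p^3 = 98 q^3, forcing q = 1 and p^3 = 98; but 98 is not a perfect cube, contradiction. A monic cubic over Q with no rational root is irreducible (any nontrivial factorization would include a linear factor). Hence x^3 - 98 is the minimal polynomial of α, and in particular [Q(α):Q] = 3.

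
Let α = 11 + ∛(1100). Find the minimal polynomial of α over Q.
m_α(x) = x^3 - 33x^2 + 363x - 2431

Set β = α - 11 = ∛(1100), so β^3 = 1100. Then (α - 11)^3 - 1100 = 0, i.e. α is a root of g(x) = (x - 11)^3 - 1100 = x^3 - 33x^2 + 363x - 2431. Since g(x) = h(x - 11) where h(x) = x^3 - 1100, and h is irreducible over Q (because 1100 is not a perfect cube, so h has no rational root, and a monic cubic with no rational root is irreducible), g is also irreducible (irreducibility is preserved under the substitution x → x - 11). Hence m_α(x) = x^3 - 33x^2 + 363x - 2431.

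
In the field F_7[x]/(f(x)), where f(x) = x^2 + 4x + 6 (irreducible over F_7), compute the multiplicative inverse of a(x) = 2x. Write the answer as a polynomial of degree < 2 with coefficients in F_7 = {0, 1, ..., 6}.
a(x)^(-1) ≡ 4x + 2 (mod f(x))

Since f is irreducible over F_7, F_7[x]/(f) is a field and a(x) ≠ 0 has an inverse. Apply the extended Euclidean algorithm to f(x) and a(x) in F_7[x]: f(x) = (4x + 2)·a(x) + (6). The last nonzero remainder is the constant 6 = gcd(f, a) in F_7. Back-substituting through the division chain expresses 6 = s(x)·a(x) + t(x)·f(x) with s(x) ≡ 3x + 5 (mod f), so (3x + 5)·a(x) ≡ 6 (mod f). Multiplying by 6^(-1) ≡ 6 in F_7 gives a(x)^(-1) ≡ 6·(3x + 5) ≡ 4x + 2 (mod f). Check: (2x)·(4x + 2) = x^2 + 4x ≡ 1 (mod x^2 + 4x + 6).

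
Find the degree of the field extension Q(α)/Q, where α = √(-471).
[Q(α):Q] = 2

[Q(α):Q] equals the degree of the minimal polynomial of α. Here α^2 = -471 and x^2 + 471 is irreducible (d = -471 is squarefree, ≠ 1, hence not a square), so deg(m_α) = 2. Thus [Q(α):Q] = 2.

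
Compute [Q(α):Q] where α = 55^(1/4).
[Q(α):Q] = 4

α is a root of x^4 - 55. By Eisenstein's criterion at the prime p = 5 (which divides the constant term 55 but p^2 = 25 does not, since 55 is squarefree), x^4 - 55 is irreducible over Q. Hence [Q(α):Q] = 4.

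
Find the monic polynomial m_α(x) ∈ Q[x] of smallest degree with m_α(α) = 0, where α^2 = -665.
m_α(x) = x^2 + 665

α satisfies α^2 + 665 = 0, so x^2 + 665 annihilates α. Since d = -665 is squarefree and ≠ 1, it is not a perfect square in Q, so x^2 + 665 has no rational root and is therefore irreducible over Q (a degree-2 polynomial over a field is irreducible iff it has no root). Hence m_α(x) = x^2 + 665.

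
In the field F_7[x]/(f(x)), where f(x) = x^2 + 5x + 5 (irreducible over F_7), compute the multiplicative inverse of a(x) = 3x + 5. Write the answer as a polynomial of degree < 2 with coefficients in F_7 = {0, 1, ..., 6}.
a(x)^(-1) ≡ 2x + 2 (mod f(x))

Since f is irreducible over F_7, F_7[x]/(f) is a field and a(x) ≠ 0 has an inverse. Apply the extended Euclidean algorithm to f(x) and a(x) in F_7[x]: f(x) = (5x + 5)·a(x) + (1). The last nonzero remainder is the constant 1 = gcd(f, a) in F_7. Back-substituting through the division chain expresses 1 = s(x)·a(x) + t(x)·f(x) with s(x) ≡ 2x + 2 (mod f), so a(x)^(-1) ≡ s(x) = 2x + 2 (mod f). Check: (3x + 5)·(2x + 2) = 6x^2 + 2x + 3 ≡ 1 (mod x^2 + 5x + 5).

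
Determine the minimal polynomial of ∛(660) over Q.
m_α(x) = x^3 - 660

α satisfies α^3 = 660, so x^3 - 660 annihilates α. By the rational root test, a rational root p/q (in lowest terms) of x^3 - 660 would satisfy p^3 = 660 q^3, forcing q = 1 and p^3 = 660; but 660 is not a perfect cube, contradiction. A monic cubic over Q with no rational root is irreducible (any nontrivial factorization would include a linear factor). Hence x^3 - 660 is the minimal polynomial of α, and in particular [Q(α):Q] = 3.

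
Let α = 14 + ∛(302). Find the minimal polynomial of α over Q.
m_α(x) = x^3 - 42x^2 + 588x - 3046

Set β = α - 14 = ∛(302), so β^3 = 302. Then (α - 14)^3 - 302 = 0, i.e. α is a root of g(x) = (x - 14)^3 - 302 = x^3 - 42x^2 + 588x - 3046. Since g(x) = h(x - 14) where h(x) = x^3 - 302, and h is irreducible over Q (because 302 is not a perfect cube, so h has no rational root, and a monic cubic with no rational root is irreducible), g is also irreducible (irreducibility is preserved under the substitution x → x - 14). Hence m_α(x) = x^3 - 42x^2 + 588x - 3046.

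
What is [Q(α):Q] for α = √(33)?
[Q(α):Q] = 2

[Q(α):Q] equals the degree of the minimal polynomial of α. Here α^2 = 33 and x^2 - 33 is irreducible (d = 33 is squarefree, ≠ 1, hence not a square), so deg(m_α) = 2. Thus [Q(α):Q] = 2.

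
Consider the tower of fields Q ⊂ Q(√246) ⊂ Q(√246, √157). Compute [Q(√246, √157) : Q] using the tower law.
[Q(√246, √157) : Q] = 4

[Q(√246):Q] = 2 (min poly x^2 - 246, irreducible since 246 is squarefree > 1). For the top step, suppose √157 ∈ Q(√246), say √157 = c + d√246 with c, d ∈ Q. Squaring: 157 = c^2 + 246d^2 + 2cd√246. Since √246 ∉ Q this forces 2cd = 0. If d = 0 then √157 = c ∈ Q, contradicting 157 squarefree > 1. If c = 0 then 157 = 246d^2, so 246·157 = (246d)^2 is a perfect square in Q — but 246·157 = 38622 is not a perfect square (since 246 and 157 are distinct squarefree integers). Contradiction. Hence √157 ∉ Q(√246), so x^2 - 157 stays irreducible over Q(√246) and [Q(√246, √157) : Q(√246)] = 2. By the tower law, [Q(√246, √157) : Q] = 2 · 2 = 4.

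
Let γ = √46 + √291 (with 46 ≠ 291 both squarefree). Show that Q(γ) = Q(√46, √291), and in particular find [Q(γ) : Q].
[Q(γ) : Q] = 4 (equivalently, Q(γ) = Q(√46, √291))

Obviously Q(γ) ⊆ Q(√46, √291), and [Q(√46, √291):Q] = 4 (since 46, 291 are distinct squarefree integers > 1 with 13386 not a perfect square). To show equality we compute the minimal polynomial of γ. From γ = √46 + √291: γ^2 = 46 + 2√(13386) + 291 = 337 + 2√(13386), so γ^2 - 337 = 2√(13386); squaring, (γ^2 - 337)^2 = 4·13386, i.e. γ^4 - 674γ^2 + 113569 - 53544 = 0, i.e. γ^4 - 674γ^2 + 60025 = 0. So γ is a root of x^4 - 674x^2 + 60025. This polynomial is irreducible over Q: it has no rational root (each ±√46 ± √291 is irrational), and any factorization into two quadratics over Q would force √(13386) ∈ Q (pairing opposite roots) or √46, √291 ∈ Q (other pairings), all impossible. Hence [Q(γ):Q] = 4 = [Q(√46, √291):Q], so Q(γ) = Q(√46, √291).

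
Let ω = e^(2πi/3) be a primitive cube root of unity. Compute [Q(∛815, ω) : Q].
[Q(∛815, ω) : Q] = 6

[Q(∛815):Q] = 3 (min poly x^3 - 815, irreducible since 815 is not a perfect cube). [Q(ω):Q] = 2 (min poly x^2 + x + 1). Since Q(∛815) ⊂ R and ω ∉ R, we have ω ∉ Q(∛815), so x^2 + x + 1 remains irreducible over Q(∛815) and [Q(∛815, ω) : Q(∛815)] = 2. By the tower law, [Q(∛815, ω) : Q] = 3 · 2 = 6. (In fact Q(∛815, ω) is the splitting field of x^3 - 815 over Q.)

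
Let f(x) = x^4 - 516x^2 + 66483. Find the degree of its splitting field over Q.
[K : Q] = 4

Solving the quadratic in x^2: x^2 = (516 ± √(516^2 - 4·66483))/2 = (516 ± √324)/2 = (516 ± 18)/2, giving x^2 = 267 or x^2 = 249. So f(x) = (x^2 - 267)(x^2 - 249) and the roots of f are ±√267, ±√249. Hence the splitting field is K = Q(√267, √249). Since 267 and 249 are distinct squarefree integers > 1, their product 66483 is not a perfect square, so √249 ∉ Q(√267). By the tower law [K:Q] = [Q(√267,√249):Q(√267)] · [Q(√267):Q] = 2 · 2 = 4.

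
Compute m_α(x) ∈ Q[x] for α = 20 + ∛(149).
m_α(x) = x^3 - 60x^2 + 1200x - 8149

Set β = α - 20 = ∛(149), so β^3 = 149. Then (α - 20)^3 - 149 = 0, i.e. α is a root of g(x) = (x - 20)^3 - 149 = x^3 - 60x^2 + 1200x - 8149. Since g(x) = h(x - 20) where h(x) = x^3 - 149, and h is irreducible over Q (because 149 is not a perfect cube, so h has no rational root, and a monic cubic with no rational root is irreducible), g is also irreducible (irreducibility is preserved under the substitution x → x - 20). Hence m_α(x) = x^3 - 60x^2 + 1200x - 8149.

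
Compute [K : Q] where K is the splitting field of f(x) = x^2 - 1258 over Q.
[K : Q] = 2

f(x) = x^2 - 1258 factors as (x - √1258)(x + √1258). The splitting field is K = Q(√1258). Since 1258 is squarefree and > 1, it is not a perfect square, so x^2 - 1258 is irreducible over Q and [Q(√1258) : Q] = 2. Hence [K : Q] = 2.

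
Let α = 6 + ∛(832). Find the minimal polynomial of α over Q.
m_α(x) = x^3 - 18x^2 + 108x - 1048

Set β = α - 6 = ∛(832), so β^3 = 832. Then (α - 6)^3 - 832 = 0, i.e. α is a root of g(x) = (x - 6)^3 - 832 = x^3 - 18x^2 + 108x - 1048. Since g(x) = h(x - 6) where h(x) = x^3 - 832, and h is irreducible over Q (because 832 is not a perfect cube, so h has no rational root, and a monic cubic with no rational root is irreducible), g is also irreducible (irreducibility is preserved under the substitution x → x - 6). Hence m_α(x) = x^3 - 18x^2 + 108x - 1048.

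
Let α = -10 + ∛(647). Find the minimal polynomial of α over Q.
m_α(x) = x^3 + 30x^2 + 300x + 353

Set β = α + 10 = ∛(647), so β^3 = 647. Then (α + 10)^3 - 647 = 0, i.e. α is a root of g(x) = (x + 10)^3 - 647 = x^3 + 30x^2 + 300x + 353. Since g(x) = h(x + 10) where h(x) = x^3 - 647, and h is irreducible over Q (because 647 is not a perfect cube, so h has no rational root, and a monic cubic with no rational root is irreducible), g is also irreducible (irreducibility is preserved under the substitution x → x + 10). Hence m_α(x) = x^3 + 30x^2 + 300x + 353.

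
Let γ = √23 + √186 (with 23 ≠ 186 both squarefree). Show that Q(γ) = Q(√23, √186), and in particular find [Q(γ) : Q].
[Q(γ) : Q] = 4 (equivalently, Q(γ) = Q(√23, √186))

Obviously Q(γ) ⊆ Q(√23, √186), and [Q(√23, √186):Q] = 4 (since 23, 186 are distinct squarefree integers > 1 with 4278 not a perfect square). To show equality we compute the minimal polynomial of γ. From γ = √23 + √186: γ^2 = 23 + 2√(4278) + 186 = 209 + 2√(4278), so γ^2 - 209 = 2√(4278); squaring, (γ^2 - 209)^2 = 4·4278, i.e. γ^4 - 418γ^2 + 43681 - 17112 = 0, i.e. γ^4 - 418γ^2 + 26569 = 0. So γ is a root of x^4 - 418x^2 + 26569. This polynomial is irreducible over Q: it has no rational root (each ±√23 ± √186 is irrational), and any factorization into two quadratics over Q would force √(4278) ∈ Q (pairing opposite roots) or √23, √186 ∈ Q (other pairings), all impossible. Hence [Q(γ):Q] = 4 = [Q(√23, √186):Q], so Q(γ) = Q(√23, √186).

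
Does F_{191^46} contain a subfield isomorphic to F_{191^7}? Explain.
No: F_{191^7} is not a subfield of F_{191^46}

F_{p^m} embeds in F_{p^n} iff m | n. Here 7 ∤ 46 (since 46 = 6·7 + 4 with remainder 4 ≠ 0), so F_{191^7} is not a subfield of F_{191^46}. Equivalently: if it were, the tower law would give 7 = [F_{191^7}:F_191] dividing [F_{191^46}:F_191] = 46, contradiction.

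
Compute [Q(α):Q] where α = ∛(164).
[Q(α):Q] = 3

The minimal polynomial of α is x^3 - 164, irreducible over Q since 164 is not a perfect cube (so x^3 - 164 has no rational root). Hence [Q(α):Q] = deg(m_α) = 3.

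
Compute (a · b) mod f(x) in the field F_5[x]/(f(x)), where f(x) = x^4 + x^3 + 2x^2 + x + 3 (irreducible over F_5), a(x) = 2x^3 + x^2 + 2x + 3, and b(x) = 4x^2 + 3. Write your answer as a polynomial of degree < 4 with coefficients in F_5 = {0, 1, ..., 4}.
a · b ≡ 2x^3 + x + 1 (mod f(x))

Multiply in F_5[x]: a(x)·b(x) = (2x^3 + x^2 + 2x + 3)·(4x^2 + 3) = 3x^5 + 4x^4 + 4x^3 + x + 4. This has degree ≥ 4, so divide by f(x) over F_5: 3x^5 + 4x^4 + 4x^3 + x + 4 = (3x + 1)·(x^4 + x^3 + 2x^2 + x + 3) + (2x^3 + x + 1). Hence a·b ≡ 2x^3 + x + 1 (mod f). (F_5[x]/(f) is a field with 5^4 = 625 elements since f is irreducible of degree 4.)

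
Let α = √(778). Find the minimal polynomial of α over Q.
m_α(x) = x^2 - 778

α satisfies α^2 - 778 = 0, so x^2 - 778 annihilates α. Since d = 778 is squarefree and ≠ 1, it is not a perfect square in Q, so x^2 - 778 has no rational root and is therefore irreducible over Q (a degree-2 polynomial over a field is irreducible iff it has no root). Hence m_α(x) = x^2 - 778.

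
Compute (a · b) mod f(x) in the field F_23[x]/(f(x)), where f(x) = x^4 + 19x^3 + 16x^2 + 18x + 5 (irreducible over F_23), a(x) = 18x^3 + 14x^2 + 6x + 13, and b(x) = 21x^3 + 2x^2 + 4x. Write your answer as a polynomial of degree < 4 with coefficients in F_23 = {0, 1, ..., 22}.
a · b ≡ 11x^3 + 22x^2 + 21x + 21 (mod f(x))

Multiply in F_23[x]: a(x)·b(x) = (18x^3 + 14x^2 + 6x + 13)·(21x^3 + 2x^2 + 4x) = 10x^6 + 8x^5 + 19x^4 + 19x^3 + 4x^2 + 6x. This has degree ≥ 4, so divide by f(x) over F_23: 10x^6 + 8x^5 + 19x^4 + 19x^3 + 4x^2 + 6x = (10x^2 + 2x + 5)·(x^4 + 19x^3 + 16x^2 + 18x + 5) + (11x^3 + 22x^2 + 21x + 21). Hence a·b ≡ 11x^3 + 22x^2 + 21x + 21 (mod f). (F_23[x]/(f) is a field with 23^4 = 279841 elements since f is irreducible of degree 4.)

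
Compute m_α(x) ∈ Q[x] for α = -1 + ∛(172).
m_α(x) = x^3 + 3x^2 + 3x - 171

Set β = α + 1 = ∛(172), so β^3 = 172. Then (α + 1)^3 - 172 = 0, i.e. α is a root of g(x) = (x + 1)^3 - 172 = x^3 + 3x^2 + 3x - 171. Since g(x) = h(x + 1) where h(x) = x^3 - 172, and h is irreducible over Q (because 172 is not a perfect cube, so h has no rational root, and a monic cubic with no rational root is irreducible), g is also irreducible (irreducibility is preserved under the substitution x → x + 1). Hence m_α(x) = x^3 + 3x^2 + 3x - 171.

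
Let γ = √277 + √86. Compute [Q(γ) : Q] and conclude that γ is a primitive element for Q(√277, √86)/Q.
[Q(γ) : Q] = 4 (equivalently, Q(γ) = Q(√277, √86))

Obviously Q(γ) ⊆ Q(√277, √86), and [Q(√277, √86):Q] = 4 (since 277, 86 are distinct squarefree integers > 1 with 23822 not a perfect square). To show equality we compute the minimal polynomial of γ. From γ = √277 + √86: γ^2 = 277 + 2√(23822) + 86 = 363 + 2√(23822), so γ^2 - 363 = 2√(23822); squaring, (γ^2 - 363)^2 = 4·23822, i.e. γ^4 - 726γ^2 + 131769 - 95288 = 0, i.e. γ^4 - 726γ^2 + 36481 = 0. So γ is a root of x^4 - 726x^2 + 36481. This polynomial is irreducible over Q: it has no rational root (each ±√277 ± √86 is irrational), and any factorization into two quadratics over Q would force √(23822) ∈ Q (pairing opposite roots) or √277, √86 ∈ Q (other pairings), all impossible. Hence [Q(γ):Q] = 4 = [Q(√277, √86):Q], so Q(γ) = Q(√277, √86).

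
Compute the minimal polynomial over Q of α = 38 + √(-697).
m_α(x) = x^2 - 76x + 2141

From α - 38 = √(-697), squaring gives (α - 38)^2 = -697, i.e. α^2 - 76α + 1444 = -697, so α^2 - 76α + 2141 = 0. The discriminant of x^2 - 76x + 2141 is (-76)^2 - 4·(2141) = 5776 - 8564 = -2788, and 4·(-697) is not a perfect square in Q since -697 is squarefree and ≠ 1. Hence x^2 - 76x + 2141 is irreducible over Q and is the minimal polynomial of α.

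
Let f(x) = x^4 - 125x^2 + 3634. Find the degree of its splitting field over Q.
[K : Q] = 4

Solving the quadratic in x^2: x^2 = (125 ± √(125^2 - 4·3634))/2 = (125 ± √1089)/2 = (125 ± 33)/2, giving x^2 = 79 or x^2 = 46. So f(x) = (x^2 - 79)(x^2 - 46) and the roots of f are ±√79, ±√46. Hence the splitting field is K = Q(√79, √46). Since 79 and 46 are distinct squarefree integers > 1, their product 3634 is not a perfect square, so √46 ∉ Q(√79). By the tower law [K:Q] = [Q(√79,√46):Q(√79)] · [Q(√79):Q] = 2 · 2 = 4.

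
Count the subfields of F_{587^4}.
F_{587^4} has 3 subfields

The subfields of F_{p^n} are exactly the fields F_{p^d} for d | n (each is the fixed field of the unique index-d subgroup of Gal(F_{p^n}/F_p) ≅ Z/nZ). The divisors of n = 4 are {1, 2, 4}, giving 3 subfields: F_{587^1}, F_{587^2}, F_{587^4}.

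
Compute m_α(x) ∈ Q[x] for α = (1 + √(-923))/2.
m_α(x) = x^2 - x + 231

From 2α - 1 = √(-923), squaring gives (2α - 1)^2 = -923, i.e. 4α^2 - 4α + 1 = -923, so α^2 - α + (1 + 923)/4 = 0. Since -923 ≡ 1 (mod 4), (1 + 923)/4 = 231 ∈ Z. The polynomial x^2 - x + 231 has discriminant 1 - 4·(231) = -923, which is not a perfect square in Q (d = -923 is squarefree and ≠ 1), so x^2 - x + 231 is irreducible over Q. It is the minimal polynomial of α.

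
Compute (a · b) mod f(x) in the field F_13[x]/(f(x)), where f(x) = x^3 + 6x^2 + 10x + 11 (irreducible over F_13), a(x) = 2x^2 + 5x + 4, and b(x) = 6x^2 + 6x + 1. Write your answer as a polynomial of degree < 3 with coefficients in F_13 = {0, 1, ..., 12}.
a · b ≡ 12x^2 + 2x + 9 (mod f(x))

Multiply in F_13[x]: a(x)·b(x) = (2x^2 + 5x + 4)·(6x^2 + 6x + 1) = 12x^4 + 3x^3 + 4x^2 + 3x + 4. This has degree ≥ 3, so divide by f(x) over F_13: 12x^4 + 3x^3 + 4x^2 + 3x + 4 = (12x + 9)·(x^3 + 6x^2 + 10x + 11) + (12x^2 + 2x + 9). Hence a·b ≡ 12x^2 + 2x + 9 (mod f). (F_13[x]/(f) is a field with 13^3 = 2197 elements since f is irreducible of degree 3.)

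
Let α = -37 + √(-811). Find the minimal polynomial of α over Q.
m_α(x) = x^2 + 74x + 2180

From α + 37 = √(-811), squaring gives (α + 37)^2 = -811, i.e. α^2 + 74α + 1369 = -811, so α^2 + 74α + 2180 = 0. The discriminant of x^2 + 74x + 2180 is (74)^2 - 4·(2180) = 5476 - 8720 = -3244, and 4·(-811) is not a perfect square in Q since -811 is squarefree and ≠ 1. Hence x^2 + 74x + 2180 is irreducible over Q and is the minimal polynomial of α.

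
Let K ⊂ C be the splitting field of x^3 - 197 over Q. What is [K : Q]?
[K : Q] = 6

The roots of x^3 - 197 are ∛197, ω∛197, ω^2∛197 where ω = e^(2πi/3) is a primitive cube root of unity, so K = Q(∛197, ω). Now [Q(∛197):Q] = 3 (since 197 is not a perfect cube, x^3 - 197 is irreducible) and [Q(ω):Q] = 2. Both 2 and 3 divide [K:Q], and [K:Q] ≤ 3·2 = 6, so [K:Q] = 6. (Equivalently: Q(∛197) ⊂ R but ω ∉ R, so [K : Q(∛197)] = 2.)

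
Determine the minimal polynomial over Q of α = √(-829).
m_α(x) = x^2 + 829

α satisfies α^2 + 829 = 0, so x^2 + 829 annihilates α. Since d = -829 is squarefree and ≠ 1, it is not a perfect square in Q, so x^2 + 829 has no rational root and is therefore irreducible over Q (a degree-2 polynomial over a field is irreducible iff it has no root). Hence m_α(x) = x^2 + 829.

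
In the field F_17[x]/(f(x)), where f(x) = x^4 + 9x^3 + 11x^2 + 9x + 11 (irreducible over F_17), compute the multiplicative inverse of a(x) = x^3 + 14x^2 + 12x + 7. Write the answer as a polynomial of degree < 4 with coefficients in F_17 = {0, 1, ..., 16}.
a(x)^(-1) ≡ x^3 + 4x^2 + 9x + 13 (mod f(x))

Since f is irreducible over F_17, F_17[x]/(f) is a field and a(x) ≠ 0 has an inverse. Apply the extended Euclidean algorithm to f(x) and a(x) in F_17[x]: f(x) = (x + 12)·a(x) + (x^2 + 11x + 12);  a(x) = (x + 3)·(x^2 + 11x + 12) + (x + 5);  (x^2 + 11x + 12) = (x + 6)·(x + 5) + (16). The last nonzero remainder is the constant 16 = gcd(f, a) in F_17. Back-substituting through the division chain expresses 16 = s(x)·a(x) + t(x)·f(x) with s(x) ≡ 16x^3 + 13x^2 + 8x + 4 (mod f), so (16x^3 + 13x^2 + 8x + 4)·a(x) ≡ 16 (mod f). Multiplying by 16^(-1) ≡ 16 in F_17 gives a(x)^(-1) ≡ 16·(16x^3 + 13x^2 + 8x + 4) ≡ x^3 + 4x^2 + 9x + 13 (mod f). Check: (x^3 + 14x^2 + 12x + 7)·(x^3 + 4x^2 + 9x + 13) = x^6 + x^5 + 9x^4 + 7x^3 + 12x^2 + 15x + 6 ≡ 1 (mod x^4 + 9x^3 + 11x^2 + 9x + 11).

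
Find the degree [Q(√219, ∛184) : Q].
[Q(√219, ∛184) : Q] = 6

Let L = Q(√219, ∛184). Since Q(√219) ⊂ L and [Q(√219):Q] = 2, the tower law gives 2 | [L:Q]. Likewise Q(∛184) ⊂ L with [Q(∛184):Q] = 3 (because 184 is not a perfect cube), so 3 | [L:Q]. As gcd(2,3) = 1, [L:Q] is divisible by 6. Conversely L is generated over Q by √219 and ∛184, so [L:Q] ≤ 2·3 = 6. Therefore [Q(√219, ∛184) : Q] = 6.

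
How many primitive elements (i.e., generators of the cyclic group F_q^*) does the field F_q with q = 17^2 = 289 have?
There are φ(288) = 96 primitive elements

F_q^* is cyclic of order q - 1 = 288. A cyclic group of order m has exactly φ(m) generators. Here m = 288 = 2^5 · 3^2, so the number of primitive elements is φ(288) = 96.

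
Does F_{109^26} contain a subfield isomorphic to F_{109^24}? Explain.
No: F_{109^24} is not a subfield of F_{109^26}

F_{p^m} embeds in F_{p^n} iff m | n. Here 24 ∤ 26 (since 26 = 1·24 + 2 with remainder 2 ≠ 0), so F_{109^24} is not a subfield of F_{109^26}. Equivalently: if it were, the tower law would give 24 = [F_{109^24}:F_109] dividing [F_{109^26}:F_109] = 26, contradiction.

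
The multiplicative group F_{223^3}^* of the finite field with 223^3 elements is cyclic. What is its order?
|F_{223^3}^*| = 11089566

F_{223^3} has 223^3 = 11089567 elements; its multiplicative group consists of all nonzero elements, so |F_{223^3}^*| = 11089567 - 1 = 11089566. (It is cyclic since any finite subgroup of the multiplicative group of a field is cyclic.)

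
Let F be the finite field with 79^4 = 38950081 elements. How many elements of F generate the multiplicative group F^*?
There are φ(38950080) = 9584640 primitive elements

F_q^* is cyclic of order q - 1 = 38950080. A cyclic group of order m has exactly φ(m) generators. Here m = 38950080 = 2^6 · 3 · 5 · 13 · 3121, so the number of primitive elements is φ(38950080) = 9584640.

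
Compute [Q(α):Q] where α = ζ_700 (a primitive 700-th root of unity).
[Q(α):Q] = 240

The minimal polynomial of ζ_700 over Q is the 700-th cyclotomic polynomial Φ_700(x), which is irreducible over Q and has degree φ(700) = 240. Hence [Q(α):Q] = φ(700) = 240.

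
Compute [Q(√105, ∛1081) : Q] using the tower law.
[Q(√105, ∛1081) : Q] = 6

Let L = Q(√105, ∛1081). Since Q(√105) ⊂ L and [Q(√105):Q] = 2, the tower law gives 2 | [L:Q]. Likewise Q(∛1081) ⊂ L with [Q(∛1081):Q] = 3 (because 1081 is not a perfect cube), so 3 | [L:Q]. As gcd(2,3) = 1, [L:Q] is divisible by 6. Conversely L is generated over Q by √105 and ∛1081, so [L:Q] ≤ 2·3 = 6. Therefore [Q(√105, ∛1081) : Q] = 6.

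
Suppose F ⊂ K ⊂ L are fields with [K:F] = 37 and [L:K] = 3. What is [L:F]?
[L:F] = 111

The tower law says that for any tower of field extensions F ⊂ K ⊂ L with finite degrees, [L:F] = [L:K] · [K:F]. Here this gives [L:F] = 3 · 37 = 111.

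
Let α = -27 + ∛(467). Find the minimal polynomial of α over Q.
m_α(x) = x^3 + 81x^2 + 2187x + 19216

Set β = α + 27 = ∛(467), so β^3 = 467. Then (α + 27)^3 - 467 = 0, i.e. α is a root of g(x) = (x + 27)^3 - 467 = x^3 + 81x^2 + 2187x + 19216. Since g(x) = h(x + 27) where h(x) = x^3 - 467, and h is irreducible over Q (because 467 is not a perfect cube, so h has no rational root, and a monic cubic with no rational root is irreducible), g is also irreducible (irreducibility is preserved under the substitution x → x + 27). Hence m_α(x) = x^3 + 81x^2 + 2187x + 19216.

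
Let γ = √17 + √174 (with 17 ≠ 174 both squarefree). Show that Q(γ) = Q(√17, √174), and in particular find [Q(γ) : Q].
[Q(γ) : Q] = 4 (equivalently, Q(γ) = Q(√17, √174))

Obviously Q(γ) ⊆ Q(√17, √174), and [Q(√17, √174):Q] = 4 (since 17, 174 are distinct squarefree integers > 1 with 2958 not a perfect square). To show equality we compute the minimal polynomial of γ. From γ = √17 + √174: γ^2 = 17 + 2√(2958) + 174 = 191 + 2√(2958), so γ^2 - 191 = 2√(2958); squaring, (γ^2 - 191)^2 = 4·2958, i.e. γ^4 - 382γ^2 + 36481 - 11832 = 0, i.e. γ^4 - 382γ^2 + 24649 = 0. So γ is a root of x^4 - 382x^2 + 24649. This polynomial is irreducible over Q: it has no rational root (each ±√17 ± √174 is irrational), and any factorization into two quadratics over Q would force √(2958) ∈ Q (pairing opposite roots) or √17, √174 ∈ Q (other pairings), all impossible. Hence [Q(γ):Q] = 4 = [Q(√17, √174):Q], so Q(γ) = Q(√17, √174).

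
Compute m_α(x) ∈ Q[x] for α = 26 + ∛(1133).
m_α(x) = x^3 - 78x^2 + 2028x - 18709

Set β = α - 26 = ∛(1133), so β^3 = 1133. Then (α - 26)^3 - 1133 = 0, i.e. α is a root of g(x) = (x - 26)^3 - 1133 = x^3 - 78x^2 + 2028x - 18709. Since g(x) = h(x - 26) where h(x) = x^3 - 1133, and h is irreducible over Q (because 1133 is not a perfect cube, so h has no rational root, and a monic cubic with no rational root is irreducible), g is also irreducible (irreducibility is preserved under the substitution x → x - 26). Hence m_α(x) = x^3 - 78x^2 + 2028x - 18709.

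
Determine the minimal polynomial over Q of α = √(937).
m_α(x) = x^2 - 937

α satisfies α^2 - 937 = 0, so x^2 - 937 annihilates α. Since d = 937 is squarefree and ≠ 1, it is not a perfect square in Q, so x^2 - 937 has no rational root and is therefore irreducible over Q (a degree-2 polynomial over a field is irreducible iff it has no root). Hence m_α(x) = x^2 - 937.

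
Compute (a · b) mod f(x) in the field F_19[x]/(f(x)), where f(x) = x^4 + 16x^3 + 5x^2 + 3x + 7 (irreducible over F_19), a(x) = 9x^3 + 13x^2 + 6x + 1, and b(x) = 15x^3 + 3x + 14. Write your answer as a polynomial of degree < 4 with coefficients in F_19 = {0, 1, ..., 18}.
a · b ≡ 7x^3 + 4x^2 + 8x + 3 (mod f(x))

Multiply in F_19[x]: a(x)·b(x) = (9x^3 + 13x^2 + 6x + 1)·(15x^3 + 3x + 14) = 2x^6 + 5x^5 + 3x^4 + 9x^3 + 10x^2 + 11x + 14. This has degree ≥ 4, so divide by f(x) over F_19: 2x^6 + 5x^5 + 3x^4 + 9x^3 + 10x^2 + 11x + 14 = (2x^2 + 11x + 7)·(x^4 + 16x^3 + 5x^2 + 3x + 7) + (7x^3 + 4x^2 + 8x + 3). Hence a·b ≡ 7x^3 + 4x^2 + 8x + 3 (mod f). (F_19[x]/(f) is a field with 19^4 = 130321 elements since f is irreducible of degree 4.)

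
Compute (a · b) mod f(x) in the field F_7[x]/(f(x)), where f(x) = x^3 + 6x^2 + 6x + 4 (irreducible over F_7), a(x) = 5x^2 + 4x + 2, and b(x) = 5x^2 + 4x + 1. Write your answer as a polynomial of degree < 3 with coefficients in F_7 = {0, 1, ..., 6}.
a · b ≡ 2x^2 + 5x + 1 (mod f(x))

Multiply in F_7[x]: a(x)·b(x) = (5x^2 + 4x + 2)·(5x^2 + 4x + 1) = 4x^4 + 5x^3 + 3x^2 + 5x + 2. This has degree ≥ 3, so divide by f(x) over F_7: 4x^4 + 5x^3 + 3x^2 + 5x + 2 = (4x + 2)·(x^3 + 6x^2 + 6x + 4) + (2x^2 + 5x + 1). Hence a·b ≡ 2x^2 + 5x + 1 (mod f). (F_7[x]/(f) is a field with 7^3 = 343 elements since f is irreducible of degree 3.)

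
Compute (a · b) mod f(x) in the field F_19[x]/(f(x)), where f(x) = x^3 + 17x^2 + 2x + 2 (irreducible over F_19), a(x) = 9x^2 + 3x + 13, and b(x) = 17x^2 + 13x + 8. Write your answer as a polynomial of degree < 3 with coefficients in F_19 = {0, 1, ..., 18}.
a · b ≡ 5x^2 + 3x + 11 (mod f(x))

Multiply in F_19[x]: a(x)·b(x) = (9x^2 + 3x + 13)·(17x^2 + 13x + 8) = x^4 + 16x^3 + 9x^2 + 3x + 9. This has degree ≥ 3, so divide by f(x) over F_19: x^4 + 16x^3 + 9x^2 + 3x + 9 = (x + 18)·(x^3 + 17x^2 + 2x + 2) + (5x^2 + 3x + 11). Hence a·b ≡ 5x^2 + 3x + 11 (mod f). (F_19[x]/(f) is a field with 19^3 = 6859 elements since f is irreducible of degree 3.)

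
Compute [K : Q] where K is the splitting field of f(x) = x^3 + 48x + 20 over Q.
[K : Q] = 6

By the rational root test, any rational root of the monic integer polynomial f(x) = x^3 + 48x + 20 must be an integer dividing the constant term 20, i.e. one of ±{1, 2, 4, 5, 10, 20}. Evaluating: f(1) = 69, f(-1) = -29, f(2) = 124, f(-2) = -84, f(4) = 276, f(-4) = -236, f(5) = 385, f(-5) = -345, f(10) = 1500, f(-10) = -1460, f(20) = 8980, f(-20) = -8940; none is 0, so f has no rational root and is therefore irreducible over Q (a cubic with no linear factor over a field is irreducible). For an irreducible cubic, the Galois group is A_3 or S_3 according as the discriminant disc(f) = -4a^3 - 27b^2 = -4·(48)^3 - 27·(20)^2 = -453168 is or is not a square in Q. Here disc(f) = -453168 is not a perfect square in Q, so the Galois group of f over Q is not contained in A_3 and must be all of S_3. The splitting field has degree |S_3| = 6 over Q, so [K : Q] = 6.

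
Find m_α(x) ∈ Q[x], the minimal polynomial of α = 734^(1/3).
m_α(x) = x^3 - 734

α satisfies α^3 = 734, so x^3 - 734 annihilates α. By the rational root test, a rational root p/q (in lowest terms) of x^3 - 734 would satisfy p^3 = 734 q^3, forcing q = 1 and p^3 = 734; but 734 is not a perfect cube, contradiction. A monic cubic over Q with no rational root is irreducible (any nontrivial factorization would include a linear factor). Hence x^3 - 734 is the minimal polynomial of α, and in particular [Q(α):Q] = 3.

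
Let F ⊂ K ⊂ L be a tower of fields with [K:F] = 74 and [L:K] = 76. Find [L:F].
[L:F] = 5624

The tower law says that for any tower of field extensions F ⊂ K ⊂ L with finite degrees, [L:F] = [L:K] · [K:F]. Here this gives [L:F] = 76 · 74 = 5624.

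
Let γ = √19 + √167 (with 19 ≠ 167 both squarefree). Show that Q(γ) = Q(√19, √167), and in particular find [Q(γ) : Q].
[Q(γ) : Q] = 4 (equivalently, Q(γ) = Q(√19, √167))

Obviously Q(γ) ⊆ Q(√19, √167), and [Q(√19, √167):Q] = 4 (since 19, 167 are distinct squarefree integers > 1 with 3173 not a perfect square). To show equality we compute the minimal polynomial of γ. From γ = √19 + √167: γ^2 = 19 + 2√(3173) + 167 = 186 + 2√(3173), so γ^2 - 186 = 2√(3173); squaring, (γ^2 - 186)^2 = 4·3173, i.e. γ^4 - 372γ^2 + 34596 - 12692 = 0, i.e. γ^4 - 372γ^2 + 21904 = 0. So γ is a root of x^4 - 372x^2 + 21904. This polynomial is irreducible over Q: it has no rational root (each ±√19 ± √167 is irrational), and any factorization into two quadratics over Q would force √(3173) ∈ Q (pairing opposite roots) or √19, √167 ∈ Q (other pairings), all impossible. Hence [Q(γ):Q] = 4 = [Q(√19, √167):Q], so Q(γ) = Q(√19, √167).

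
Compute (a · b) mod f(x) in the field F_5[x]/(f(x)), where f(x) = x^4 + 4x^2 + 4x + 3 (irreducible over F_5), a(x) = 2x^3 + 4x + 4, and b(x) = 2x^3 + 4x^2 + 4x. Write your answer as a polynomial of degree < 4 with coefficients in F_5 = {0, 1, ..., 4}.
a · b ≡ x^3 + 3x^2 + 2x (mod f(x))

Multiply in F_5[x]: a(x)·b(x) = (2x^3 + 4x + 4)·(2x^3 + 4x^2 + 4x) = 4x^6 + 3x^5 + x^4 + 4x^3 + 2x^2 + x. This has degree ≥ 4, so divide by f(x) over F_5: 4x^6 + 3x^5 + x^4 + 4x^3 + 2x^2 + x = (4x^2 + 3x)·(x^4 + 4x^2 + 4x + 3) + (x^3 + 3x^2 + 2x). Hence a·b ≡ x^3 + 3x^2 + 2x (mod f). (F_5[x]/(f) is a field with 5^4 = 625 elements since f is irreducible of degree 4.)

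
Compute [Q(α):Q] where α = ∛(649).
[Q(α):Q] = 3

The minimal polynomial of α is x^3 - 649, irreducible over Q since 649 is not a perfect cube (so x^3 - 649 has no rational root). Hence [Q(α):Q] = deg(m_α) = 3.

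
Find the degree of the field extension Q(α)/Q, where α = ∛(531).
[Q(α):Q] = 3

The minimal polynomial of α is x^3 - 531, irreducible over Q since 531 is not a perfect cube (so x^3 - 531 has no rational root). Hence [Q(α):Q] = deg(m_α) = 3.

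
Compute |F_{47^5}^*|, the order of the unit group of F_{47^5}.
|F_{47^5}^*| = 229345006

F_{47^5} has 47^5 = 229345007 elements; its multiplicative group consists of all nonzero elements, so |F_{47^5}^*| = 229345007 - 1 = 229345006. (It is cyclic since any finite subgroup of the multiplicative group of a field is cyclic.)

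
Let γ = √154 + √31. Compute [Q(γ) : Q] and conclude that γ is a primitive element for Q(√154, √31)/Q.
[Q(γ) : Q] = 4 (equivalently, Q(γ) = Q(√154, √31))

Obviously Q(γ) ⊆ Q(√154, √31), and [Q(√154, √31):Q] = 4 (since 154, 31 are distinct squarefree integers > 1 with 4774 not a perfect square). To show equality we compute the minimal polynomial of γ. From γ = √154 + √31: γ^2 = 154 + 2√(4774) + 31 = 185 + 2√(4774), so γ^2 - 185 = 2√(4774); squaring, (γ^2 - 185)^2 = 4·4774, i.e. γ^4 - 370γ^2 + 34225 - 19096 = 0, i.e. γ^4 - 370γ^2 + 15129 = 0. So γ is a root of x^4 - 370x^2 + 15129. This polynomial is irreducible over Q: it has no rational root (each ±√154 ± √31 is irrational), and any factorization into two quadratics over Q would force √(4774) ∈ Q (pairing opposite roots) or √154, √31 ∈ Q (other pairings), all impossible. Hence [Q(γ):Q] = 4 = [Q(√154, √31):Q], so Q(γ) = Q(√154, √31).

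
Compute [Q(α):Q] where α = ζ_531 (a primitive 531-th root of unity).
[Q(α):Q] = 348

The minimal polynomial of ζ_531 over Q is the 531-th cyclotomic polynomial Φ_531(x), which is irreducible over Q and has degree φ(531) = 348. Hence [Q(α):Q] = φ(531) = 348.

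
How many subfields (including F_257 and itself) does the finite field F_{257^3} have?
F_{257^3} has 2 subfields

The subfields of F_{p^n} are exactly the fields F_{p^d} for d | n (each is the fixed field of the unique index-d subgroup of Gal(F_{p^n}/F_p) ≅ Z/nZ). The divisors of n = 3 are {1, 3}, giving 2 subfields: F_{257^1}, F_{257^3}.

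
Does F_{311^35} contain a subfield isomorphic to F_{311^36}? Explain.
No: F_{311^36} is not a subfield of F_{311^35}

F_{p^m} embeds in F_{p^n} iff m | n. Here 36 ∤ 35 (since 35 = 0·36 + 35 with remainder 35 ≠ 0), so F_{311^36} is not a subfield of F_{311^35}. Equivalently: if it were, the tower law would give 36 = [F_{311^36}:F_311] dividing [F_{311^35}:F_311] = 35, contradiction.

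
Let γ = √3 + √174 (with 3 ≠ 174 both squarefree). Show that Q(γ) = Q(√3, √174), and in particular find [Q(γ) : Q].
[Q(γ) : Q] = 4 (equivalently, Q(γ) = Q(√3, √174))

Obviously Q(γ) ⊆ Q(√3, √174), and [Q(√3, √174):Q] = 4 (since 3, 174 are distinct squarefree integers > 1 with 522 not a perfect square). To show equality we compute the minimal polynomial of γ. From γ = √3 + √174: γ^2 = 3 + 2√(522) + 174 = 177 + 2√(522), so γ^2 - 177 = 2√(522); squaring, (γ^2 - 177)^2 = 4·522, i.e. γ^4 - 354γ^2 + 31329 - 2088 = 0, i.e. γ^4 - 354γ^2 + 29241 = 0. So γ is a root of x^4 - 354x^2 + 29241. This polynomial is irreducible over Q: it has no rational root (each ±√3 ± √174 is irrational), and any factorization into two quadratics over Q would force √(522) ∈ Q (pairing opposite roots) or √3, √174 ∈ Q (other pairings), all impossible. Hence [Q(γ):Q] = 4 = [Q(√3, √174):Q], so Q(γ) = Q(√3, √174).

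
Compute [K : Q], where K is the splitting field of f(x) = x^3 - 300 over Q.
[K : Q] = 6

The roots of x^3 - 300 are ∛300, ω∛300, ω^2∛300 where ω = e^(2πi/3) is a primitive cube root of unity, so K = Q(∛300, ω). Now [Q(∛300):Q] = 3 (since 300 is not a perfect cube, x^3 - 300 is irreducible) and [Q(ω):Q] = 2. Both 2 and 3 divide [K:Q], and [K:Q] ≤ 3·2 = 6, so [K:Q] = 6. (Equivalently: Q(∛300) ⊂ R but ω ∉ R, so [K : Q(∛300)] = 2.)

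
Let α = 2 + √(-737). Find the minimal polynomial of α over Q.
m_α(x) = x^2 - 4x + 741

From α - 2 = √(-737), squaring gives (α - 2)^2 = -737, i.e. α^2 - 4α + 4 = -737, so α^2 - 4α + 741 = 0. The discriminant of x^2 - 4x + 741 is (-4)^2 - 4·(741) = 16 - 2964 = -2948, and 4·(-737) is not a perfect square in Q since -737 is squarefree and ≠ 1. Hence x^2 - 4x + 741 is irreducible over Q and is the minimal polynomial of α.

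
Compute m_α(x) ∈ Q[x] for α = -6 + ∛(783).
m_α(x) = x^3 + 18x^2 + 108x - 567

Set β = α + 6 = ∛(783), so β^3 = 783. Then (α + 6)^3 - 783 = 0, i.e. α is a root of g(x) = (x + 6)^3 - 783 = x^3 + 18x^2 + 108x - 567. Since g(x) = h(x + 6) where h(x) = x^3 - 783, and h is irreducible over Q (because 783 is not a perfect cube, so h has no rational root, and a monic cubic with no rational root is irreducible), g is also irreducible (irreducibility is preserved under the substitution x → x + 6). Hence m_α(x) = x^3 + 18x^2 + 108x - 567.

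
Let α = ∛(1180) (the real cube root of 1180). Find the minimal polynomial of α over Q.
m_α(x) = x^3 - 1180

α satisfies α^3 = 1180, so x^3 - 1180 annihilates α. By the rational root test, a rational root p/q (in lowest terms) of x^3 - 1180 would satisfy p^3 = 1180 q^3, forcing q = 1 and p^3 = 1180; but 1180 is not a perfect cube, contradiction. A monic cubic over Q with no rational root is irreducible (any nontrivial factorization would include a linear factor). Hence x^3 - 1180 is the minimal polynomial of α, and in particular [Q(α):Q] = 3.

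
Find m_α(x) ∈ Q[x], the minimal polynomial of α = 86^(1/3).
m_α(x) = x^3 - 86

α satisfies α^3 = 86, so x^3 - 86 annihilates α. By the rational root test, a rational root p/q (in lowest terms) of x^3 - 86 would satisfy p^3 = 86 q^3, forcing q = 1 and p^3 = 86; but 86 is not a perfect cube, contradiction. A monic cubic over Q with no rational root is irreducible (any nontrivial factorization would include a linear factor). Hence x^3 - 86 is the minimal polynomial of α, and in particular [Q(α):Q] = 3.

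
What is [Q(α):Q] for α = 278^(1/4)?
[Q(α):Q] = 4

α is a root of x^4 - 278. By Eisenstein's criterion at the prime p = 2 (which divides the constant term 278 but p^2 = 4 does not, since 278 is squarefree), x^4 - 278 is irreducible over Q. Hence [Q(α):Q] = 4.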